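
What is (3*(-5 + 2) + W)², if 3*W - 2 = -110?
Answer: 2025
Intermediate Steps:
W = -36 (W = ⅔ + (⅓)*(-110) = ⅔ - 110/3 = -36)
(3*(-5 + 2) + W)² = (3*(-5 + 2) - 36)² = (3*(-3) - 36)² = (-9 - 36)² = (-45)² = 2025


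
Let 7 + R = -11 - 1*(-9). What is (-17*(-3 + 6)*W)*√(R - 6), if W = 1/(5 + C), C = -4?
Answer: -51*I*√15 ≈ -197.52*I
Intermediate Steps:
R = -9 (R = -7 + (-11 - 1*(-9)) = -7 + (-11 + 9) = -7 - 2 = -9)
W = 1 (W = 1/(5 - 4) = 1/1 = 1)
(-17*(-3 + 6)*W)*√(R - 6) = (-17*(-3 + 6))*√(-9 - 6) = (-51)*√(-15) = (-17*3)*(I*√15) = -51*I*√15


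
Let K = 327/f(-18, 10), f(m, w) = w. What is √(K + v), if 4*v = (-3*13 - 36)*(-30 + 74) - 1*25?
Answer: I*√79855/10 ≈ 28.259*I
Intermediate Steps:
v = -3325/4 (v = ((-3*13 - 36)*(-30 + 74) - 1*25)/4 = ((-39 - 36)*44 - 25)/4 = (-75*44 - 25)/4 = (-3300 - 25)/4 = (¼)*(-3325) = -3325/4 ≈ -831.25)
K = 327/10 ≈ 32.700
√(K + v) = √(327/10 - 3325/4) = √(-15971/20) = I*√79855/10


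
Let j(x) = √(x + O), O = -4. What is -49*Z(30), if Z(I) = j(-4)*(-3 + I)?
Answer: -2646*I*√2 ≈ -3742.0*I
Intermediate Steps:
j(x) = √(-4 + x) (j(x) = √(x - 4) = √(-4 + x))
Z(I) = 2*I*√2*(-3 + I) (Z(I) = √(-4 - 4)*(-3 + I) = √(-8)*(-3 + I) = (2*I*√2)*(-3 + I) = 2*I*√2*(-3 + I))
-49*Z(30) = -98*I*√2*(-3 + 30) = -98*I*√2*27 = -2646*I*√2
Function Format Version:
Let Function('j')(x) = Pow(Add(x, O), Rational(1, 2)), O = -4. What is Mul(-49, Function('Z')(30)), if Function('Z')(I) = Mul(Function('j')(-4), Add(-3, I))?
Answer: Mul(-2646, I, Pow(2, Rational(1, 2))) ≈ Mul(-3742.0, I)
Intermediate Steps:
Function('j')(x) = Pow(Add(-4, x), Rational(1, 2)) (Function('j')(x) = Pow(Add(x, -4), Rational(1, 2)) = Pow(Add(-4, x), Rational(1, 2)))
Function('Z')(I) = Mul(2, I, Pow(2, Rational(1, 2)), Add(-3, I)) (Function('Z')(I) = Mul(Pow(Add(-4, -4), Rational(1, 2)), Add(-3, I)) = Mul(Pow(-8, Rational(1, 2)), Add(-3, I)) = Mul(Mul(2, I, Pow(2, Rational(1, 2))), Add(-3, I)) = Mul(2, I, Pow(2, Rational(1, 2)), Add(-3, I)))
Mul(-49, Function('Z')(30)) = Mul(-49, Mul(2, I, Pow(2, Rational(1, 2)), Add(-3, 30))) = Mul(-49, Mul(2, I, Pow(2, Rational(1, 2)), 27)) = Mul(-49, Mul(54, I, Pow(2, Rational(1, 2)))) = Mul(-2646, I, Pow(2, Rational(1, 2)))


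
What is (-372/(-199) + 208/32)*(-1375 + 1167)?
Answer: -346424/199 ≈ -1740.8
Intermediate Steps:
(-372/(-199) + 208/32)*(-1375 + 1167) = (-372*(-1/199) + 208*(1/32))*(-208) = (372/199 + 13/2)*(-208) = (3331/398)*(-208) = -346424/199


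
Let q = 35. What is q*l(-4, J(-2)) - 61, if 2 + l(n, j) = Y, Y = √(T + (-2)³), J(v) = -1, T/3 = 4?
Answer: -61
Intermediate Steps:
T = 12 (T = 3*4 = 12)
Y = 2 (Y = √(12 + (-2)³) = √(12 - 8) = √4 = 2)
l(n, j) = 0 (l(n, j) = -2 + 2 = 0)
q*l(-4, J(-2)) - 61 = 35*0 - 61 = 0 - 61 = -61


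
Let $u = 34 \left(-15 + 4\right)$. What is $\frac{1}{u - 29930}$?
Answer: $- \frac{1}{30304} \approx -3.2999 \cdot 10^{-5}$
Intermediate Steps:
$u = -374$ ($u = 34 \left(-11\right) = -374$)
$\frac{1}{u - 29930} = \frac{1}{-374 - 29930} = \frac{1}{-30304} = - \frac{1}{30304}$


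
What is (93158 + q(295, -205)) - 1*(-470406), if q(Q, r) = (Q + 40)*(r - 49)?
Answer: 478474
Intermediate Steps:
q(Q, r) = (-49 + r)*(40 + Q) (q(Q, r) = (40 + Q)*(-49 + r) = (-49 + r)*(40 + Q))
(93158 + q(295, -205)) - 1*(-470406) = (93158 + (-1960 - 49*295 + 40*(-205) + 295*(-205))) - 1*(-470406) = (93158 + (-1960 - 14455 - 8200 - 60475)) + 470406 = (93158 - 85090) + 470406 = 8068 + 470406 = 478474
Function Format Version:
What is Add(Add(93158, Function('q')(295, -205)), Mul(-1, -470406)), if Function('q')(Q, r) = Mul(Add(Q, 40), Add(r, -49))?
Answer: 478474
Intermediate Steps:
Function('q')(Q, r) = Mul(Add(-49, r), Add(40, Q)) (Function('q')(Q, r) = Mul(Add(40, Q), Add(-49, r)) = Mul(Add(-49, r), Add(40, Q)))
Add(Add(93158, Function('q')(295, -205)), Mul(-1, -470406)) = Add(Add(93158, Add(-1960, Mul(-49, 295), Mul(40, -205), Mul(295, -205))), Mul(-1, -470406)) = Add(Add(93158, Add(-1960, -14455, -8200, -60475)), 470406) = Add(Add(93158, -85090), 470406) = Add(8068, 470406) = 478474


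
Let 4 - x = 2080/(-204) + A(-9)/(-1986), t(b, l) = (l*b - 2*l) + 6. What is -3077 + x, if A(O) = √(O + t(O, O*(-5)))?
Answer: -156203/51 + I*√498/1986 ≈ -3062.8 + 0.011237*I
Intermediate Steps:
t(b, l) = 6 - 2*l + b*l (t(b, l) = (b*l - 2*l) + 6 = (-2*l + b*l) + 6 = 6 - 2*l + b*l)
A(O) = √(6 - 5*O² + 11*O) (A(O) = √(O + (6 - 2*O*(-5) + O*(O*(-5)))) = √(O + (6 - (-10)*O + O*(-5*O))) = √(O + (6 + 10*O - 5*O²)) = √(O + (6 - 5*O² + 10*O)) = √(6 - 5*O² + 11*O))
x = 724/51 + I*√498/1986 (x = 4 - (2080/(-204) + √(6 - 5*(-9)² + 11*(-9))/(-1986)) = 4 - (2080*(-1/204) + √(6 - 5*81 - 99)*(-1/1986)) = 4 - (-520/51 + √(6 - 405 - 99)*(-1/1986)) = 4 - (-520/51 + √(-498)*(-1/1986)) = 4 - (-520/51 + (I*√498)*(-1/1986)) = 4 - (-520/51 - I*√498/1986) = 4 + (520/51 + I*√498/1986) = 724/51 + I*√498/1986 ≈ 14.196 + 0.011237*I)
-3077 + x = -3077 + (724/51 + I*√498/1986) = -156203/51 + I*√498/1986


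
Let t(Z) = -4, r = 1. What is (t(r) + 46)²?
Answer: 1764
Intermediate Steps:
(t(r) + 46)² = (-4 + 46)² = 42² = 1764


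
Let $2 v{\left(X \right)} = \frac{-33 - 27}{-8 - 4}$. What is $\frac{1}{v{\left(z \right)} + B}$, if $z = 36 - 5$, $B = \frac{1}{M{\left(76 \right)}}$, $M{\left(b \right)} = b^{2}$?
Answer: $\frac{5776}{14441} \approx 0.39997$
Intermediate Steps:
$B = \frac{1}{5776}$ ($B = \frac{1}{76^{2}} = \frac{1}{5776} \approx 0.00017313$)
$z = 31$ ($z = 36 - 5 = 31$)
$v{\left(X \right)} = \frac{5}{2}$ ($v{\left(X \right)} = \frac{\left(-33 - 27\right) \frac{1}{-8 - 4}}{2} = \frac{\left(-60\right) \frac{1}{-12}}{2} = \frac{\left(-60\right) \left(- \frac{1}{12}\right)}{2} = \frac{1}{2} \cdot 5 = \frac{5}{2}$)
$\frac{1}{v{\left(z \right)} + B} = \frac{1}{\frac{5}{2} + \frac{1}{5776}} = \frac{1}{\frac{14441}{5776}} = \frac{5776}{14441}$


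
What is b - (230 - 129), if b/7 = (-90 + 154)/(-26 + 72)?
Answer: -2099/23 ≈ -91.261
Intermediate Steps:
b = 224/23 (b = 7*((-90 + 154)/(-26 + 72)) = 7*(64/46) = 7*(64*(1/46)) = 7*(32/23) = 224/23 ≈ 9.7391)
b - (230 - 129) = 224/23 - (230 - 129) = 224/23 - 1*101 = 224/23 - 101 = -2099/23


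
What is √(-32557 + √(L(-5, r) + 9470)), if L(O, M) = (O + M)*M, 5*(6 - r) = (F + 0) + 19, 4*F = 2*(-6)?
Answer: √(-813925 + 10*√59149)/5 ≈ 180.17*I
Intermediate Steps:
F = -3 (F = (2*(-6))/4 = (¼)*(-12) = -3)
r = 14/5 (r = 6 - ((-3 + 0) + 19)/5 = 6 - (-3 + 19)/5 = 6 - ⅕*16 = 6 - 16/5 = 14/5 ≈ 2.8000)
L(O, M) = M*(M + O) (L(O, M) = (M + O)*M = M*(M + O))
√(-32557 + √(L(-5, r) + 9470)) = √(-32557 + √(14*(14/5 - 5)/5 + 9470)) = √(-32557 + √((14/5)*(-11/5) + 9470)) = √(-32557 + √(-154/25 + 9470)) = √(-32557 + √(236596/25)) = √(-32557 + 2*√59149/5)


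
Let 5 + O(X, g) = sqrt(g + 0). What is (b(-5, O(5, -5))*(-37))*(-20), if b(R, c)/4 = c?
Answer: -14800 + 2960*I*sqrt(5) ≈ -14800.0 + 6618.8*I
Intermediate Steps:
O(X, g) = -5 + sqrt(g) (O(X, g) = -5 + sqrt(g + 0) = -5 + sqrt(g))
b(R, c) = 4*c
(b(-5, O(5, -5))*(-37))*(-20) = ((4*(-5 + sqrt(-5)))*(-37))*(-20) = ((4*(-5 + I*sqrt(5)))*(-37))*(-20) = ((-20 + 4*I*sqrt(5))*(-37))*(-20) = (740 - 148*I*sqrt(5))*(-20) = -14800 + 2960*I*sqrt(5)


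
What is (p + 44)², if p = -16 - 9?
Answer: 361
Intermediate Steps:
p = -25
(p + 44)² = (-25 + 44)² = 19² = 361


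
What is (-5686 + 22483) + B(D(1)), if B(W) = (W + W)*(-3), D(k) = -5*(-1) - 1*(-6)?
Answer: 16731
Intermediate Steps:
D(k) = 11 (D(k) = 5 + 6 = 11)
B(W) = -6*W (B(W) = (2*W)*(-3) = -6*W)
(-5686 + 22483) + B(D(1)) = (-5686 + 22483) - 6*11 = 16797 - 66 = 16731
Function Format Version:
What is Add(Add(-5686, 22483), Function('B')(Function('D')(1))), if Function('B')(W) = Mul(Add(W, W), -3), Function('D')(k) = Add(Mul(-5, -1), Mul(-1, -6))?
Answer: 16731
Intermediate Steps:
Function('D')(k) = 11 (Function('D')(k) = Add(5, 6) = 11)
Function('B')(W) = Mul(-6, W) (Function('B')(W) = Mul(Mul(2, W), -3) = Mul(-6, W))
Add(Add(-5686, 22483), Function('B')(Function('D')(1))) = Add(Add(-5686, 22483), Mul(-6, 11)) = Add(16797, -66) = 16731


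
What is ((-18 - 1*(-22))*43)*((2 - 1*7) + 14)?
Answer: 1548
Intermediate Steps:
((-18 - 1*(-22))*43)*((2 - 1*7) + 14) = ((-18 + 22)*43)*((2 - 7) + 14) = (4*43)*(-5 + 14) = 172*9 = 1548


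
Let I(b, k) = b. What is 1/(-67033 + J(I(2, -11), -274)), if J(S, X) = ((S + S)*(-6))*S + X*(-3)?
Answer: -1/66259 ≈ -1.5092e-5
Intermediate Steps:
J(S, X) = -12*S**2 - 3*X (J(S, X) = ((2*S)*(-6))*S - 3*X = (-12*S)*S - 3*X = -12*S**2 - 3*X)
1/(-67033 + J(I(2, -11), -274)) = 1/(-67033 + (-12*2**2 - 3*(-274))) = 1/(-67033 + (-12*4 + 822)) = 1/(-67033 + (-48 + 822)) = 1/(-67033 + 774) = 1/(-66259) = -1/66259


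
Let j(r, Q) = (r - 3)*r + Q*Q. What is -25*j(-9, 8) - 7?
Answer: -4307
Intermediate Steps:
j(r, Q) = Q² + r*(-3 + r) (j(r, Q) = (-3 + r)*r + Q² = r*(-3 + r) + Q² = Q² + r*(-3 + r))
-25*j(-9, 8) - 7 = -25*(8² + (-9)² - 3*(-9)) - 7 = -25*(64 + 81 + 27) - 7 = -25*172 - 7 = -4300 - 7 = -4307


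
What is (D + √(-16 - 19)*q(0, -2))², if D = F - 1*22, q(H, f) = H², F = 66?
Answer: 1936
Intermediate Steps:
D = 44 (D = 66 - 1*22 = 66 - 22 = 44)
(D + √(-16 - 19)*q(0, -2))² = (44 + √(-16 - 19)*0²)² = (44 + √(-35)*0)² = (44 + (I*√35)*0)² = (44 + 0)² = 44² = 1936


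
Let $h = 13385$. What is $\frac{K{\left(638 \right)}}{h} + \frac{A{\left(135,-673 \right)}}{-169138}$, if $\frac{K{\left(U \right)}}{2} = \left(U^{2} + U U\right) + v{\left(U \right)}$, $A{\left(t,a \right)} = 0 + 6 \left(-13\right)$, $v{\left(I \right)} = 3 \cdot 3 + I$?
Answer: $\frac{27560634089}{226391213} \approx 121.74$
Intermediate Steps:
$v{\left(I \right)} = 9 + I$
$A{\left(t,a \right)} = -78$ ($A{\left(t,a \right)} = 0 - 78 = -78$)
$K{\left(U \right)} = 18 + 2 U + 4 U^{2}$ ($K{\left(U \right)} = 2 \left(\left(U^{2} + U U\right) + \left(9 + U\right)\right) = 2 \left(\left(U^{2} + U^{2}\right) + \left(9 + U\right)\right) = 2 \left(2 U^{2} + \left(9 + U\right)\right) = 2 \left(9 + U + 2 U^{2}\right) = 18 + 2 U + 4 U^{2}$)
$\frac{K{\left(638 \right)}}{h} + \frac{A{\left(135,-673 \right)}}{-169138} = \frac{18 + 2 \cdot 638 + 4 \cdot 638^{2}}{13385} - \frac{78}{-169138} = \left(18 + 1276 + 4 \cdot 407044\right) \frac{1}{13385} - - \frac{39}{84569} = \left(18 + 1276 + 1628176\right) \frac{1}{13385} + \frac{39}{84569} = 1629470 \cdot \frac{1}{13385} + \frac{39}{84569} = \frac{325894}{2677} + \frac{39}{84569} = \frac{27560634089}{226391213}$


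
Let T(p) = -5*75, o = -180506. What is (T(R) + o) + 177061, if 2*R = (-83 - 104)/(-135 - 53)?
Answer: -3820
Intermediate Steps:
R = 187/376 (R = ((-83 - 104)/(-135 - 53))/2 = (-187/(-188))/2 = (-187*(-1/188))/2 = (½)*(187/188) = 187/376 ≈ 0.49734)
T(p) = -375
(T(R) + o) + 177061 = (-375 - 180506) + 177061 = -180881 + 177061 = -3820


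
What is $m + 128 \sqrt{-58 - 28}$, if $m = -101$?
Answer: $-101 + 128 i \sqrt{86} \approx -101.0 + 1187.0 i$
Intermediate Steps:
$m + 128 \sqrt{-58 - 28} = -101 + 128 \sqrt{-58 - 28} = -101 + 128 \sqrt{-86} = -101 + 128 i \sqrt{86}$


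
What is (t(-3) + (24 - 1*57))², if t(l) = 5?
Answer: 784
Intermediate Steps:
(t(-3) + (24 - 1*57))² = (5 + (24 - 1*57))² = (5 + (24 - 57))² = (5 - 33)² = (-28)² = 784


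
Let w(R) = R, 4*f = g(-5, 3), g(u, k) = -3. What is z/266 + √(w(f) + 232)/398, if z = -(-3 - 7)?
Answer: 5/133 + 5*√37/796 ≈ 0.075802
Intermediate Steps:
f = -¾ (f = (¼)*(-3) = -¾ ≈ -0.75000)
z = 10 (z = -1*(-10) = 10)
z/266 + √(w(f) + 232)/398 = 10/266 + √(-¾ + 232)/398 = 10*(1/266) + √(925/4)*(1/398) = 5/133 + (5*√37/2)*(1/398) = 5/133 + 5*√37/796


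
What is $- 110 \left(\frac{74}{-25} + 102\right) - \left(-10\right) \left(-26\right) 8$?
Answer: $- \frac{64872}{5} \approx -12974.0$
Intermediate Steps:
$- 110 \left(\frac{74}{-25} + 102\right) - \left(-10\right) \left(-26\right) 8 = - 110 \left(74 \left(- \frac{1}{25}\right) + 102\right) - 260 \cdot 8 = - 110 \left(- \frac{74}{25} + 102\right) - 2080 = \left(-110\right) \frac{2476}{25} - 2080 = - \frac{54472}{5} - 2080 = - \frac{64872}{5}$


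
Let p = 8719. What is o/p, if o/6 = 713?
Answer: 4278/8719 ≈ 0.49065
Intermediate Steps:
o = 4278 (o = 6*713 = 4278)
o/p = 4278/8719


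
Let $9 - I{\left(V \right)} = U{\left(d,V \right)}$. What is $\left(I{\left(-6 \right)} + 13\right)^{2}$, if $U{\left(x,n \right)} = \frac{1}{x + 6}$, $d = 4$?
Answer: $\frac{47961}{100} \approx 479.61$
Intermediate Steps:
$U{\left(x,n \right)} = \frac{1}{6 + x}$
$I{\left(V \right)} = \frac{89}{10}$ ($I{\left(V \right)} = 9 - \frac{1}{6 + 4} = 9 - \frac{1}{10} = \frac{89}{10}$)
$\left(I{\left(-6 \right)} + 13\right)^{2} = \left(\frac{89}{10} + 13\right)^{2} = \left(\frac{219}{10}\right)^{2} = \frac{47961}{100}$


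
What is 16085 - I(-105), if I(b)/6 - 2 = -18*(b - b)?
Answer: 16073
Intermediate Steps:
I(b) = 12 (I(b) = 12 + 6*(-18*(b - b)) = 12 + 6*(-18*0) = 12 + 6*0 = 12 + 0 = 12)
16085 - I(-105) = 16085 - 1*12 = 16085 - 12 = 16073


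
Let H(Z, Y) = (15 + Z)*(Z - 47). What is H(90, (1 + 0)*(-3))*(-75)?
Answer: -338625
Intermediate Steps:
H(Z, Y) = (-47 + Z)*(15 + Z) (H(Z, Y) = (15 + Z)*(-47 + Z) = (-47 + Z)*(15 + Z))
H(90, (1 + 0)*(-3))*(-75) = (-705 + 90**2 - 32*90)*(-75) = (-705 + 8100 - 2880)*(-75) = 4515*(-75) = -338625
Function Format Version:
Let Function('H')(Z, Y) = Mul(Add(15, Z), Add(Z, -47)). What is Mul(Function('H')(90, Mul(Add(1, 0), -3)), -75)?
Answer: -338625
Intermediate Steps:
Function('H')(Z, Y) = Mul(Add(-47, Z), Add(15, Z)) (Function('H')(Z, Y) = Mul(Add(15, Z), Add(-47, Z)) = Mul(Add(-47, Z), Add(15, Z)))
Mul(Function('H')(90, Mul(Add(1, 0), -3)), -75) = Mul(Add(-705, Pow(90, 2), Mul(-32, 90)), -75) = Mul(Add(-705, 8100, -2880), -75) = Mul(4515, -75) = -338625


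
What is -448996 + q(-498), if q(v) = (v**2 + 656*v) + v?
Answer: -528178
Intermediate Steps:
q(v) = v**2 + 657*v
-448996 + q(-498) = -448996 - 498*(657 - 498) = -448996 - 498*159 = -448996 - 79182 = -528178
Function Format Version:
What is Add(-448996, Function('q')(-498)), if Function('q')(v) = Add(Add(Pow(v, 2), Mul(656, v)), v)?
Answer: -528178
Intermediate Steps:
Function('q')(v) = Add(Pow(v, 2), Mul(657, v))
Add(-448996, Function('q')(-498)) = Add(-448996, Mul(-498, Add(657, -498))) = Add(-448996, Mul(-498, 159)) = Add(-448996, -79182) = -528178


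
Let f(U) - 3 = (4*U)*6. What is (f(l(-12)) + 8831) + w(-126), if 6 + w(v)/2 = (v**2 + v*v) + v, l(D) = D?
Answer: 71786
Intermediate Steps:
w(v) = -12 + 2*v + 4*v**2 (w(v) = -12 + 2*((v**2 + v*v) + v) = -12 + 2*((v**2 + v**2) + v) = -12 + 2*(2*v**2 + v) = -12 + 2*(v + 2*v**2) = -12 + (2*v + 4*v**2) = -12 + 2*v + 4*v**2)
f(U) = 3 + 24*U (f(U) = 3 + (4*U)*6 = 3 + 24*U)
(f(l(-12)) + 8831) + w(-126) = ((3 + 24*(-12)) + 8831) + (-12 + 2*(-126) + 4*(-126)**2) = ((3 - 288) + 8831) + (-12 - 252 + 4*15876) = (-285 + 8831) + (-12 - 252 + 63504) = 8546 + 63240 = 71786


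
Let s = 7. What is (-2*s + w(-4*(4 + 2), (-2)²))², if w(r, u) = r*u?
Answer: 12100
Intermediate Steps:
(-2*s + w(-4*(4 + 2), (-2)²))² = (-2*7 - 4*(4 + 2)*(-2)²)² = (-14 - 4*6*4)² = (-14 - 24*4)² = (-14 - 96)² = (-110)² = 12100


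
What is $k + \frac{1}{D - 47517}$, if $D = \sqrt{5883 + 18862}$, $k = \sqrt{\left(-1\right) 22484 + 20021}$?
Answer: $- \frac{47517}{2257840544} - \frac{7 \sqrt{505}}{2257840544} + i \sqrt{2463} \approx -2.1115 \cdot 10^{-5} + 49.629 i$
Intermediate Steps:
$k = i \sqrt{2463}$ ($k = \sqrt{-22484 + 20021} = \sqrt{-2463} = i \sqrt{2463} \approx 49.629 i$)
$D = 7 \sqrt{505}$ ($D = \sqrt{24745} = 7 \sqrt{505} \approx 157.31$)
$k + \frac{1}{D - 47517} = i \sqrt{2463} + \frac{1}{7 \sqrt{505} - 47517} = i \sqrt{2463} + \frac{1}{-47517 + 7 \sqrt{505}} = \frac{1}{-47517 + 7 \sqrt{505}} + i \sqrt{2463}$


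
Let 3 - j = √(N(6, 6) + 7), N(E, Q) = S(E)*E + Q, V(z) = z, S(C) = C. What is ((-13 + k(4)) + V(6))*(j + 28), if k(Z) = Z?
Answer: -72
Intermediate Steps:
N(E, Q) = Q + E² (N(E, Q) = E*E + Q = E² + Q = Q + E²)
j = -4 (j = 3 - √((6 + 6²) + 7) = 3 - √((6 + 36) + 7) = 3 - √(42 + 7) = 3 - √49 = 3 - 1*7 = 3 - 7 = -4)
((-13 + k(4)) + V(6))*(j + 28) = ((-13 + 4) + 6)*(-4 + 28) = (-9 + 6)*24 = -3*24 = -72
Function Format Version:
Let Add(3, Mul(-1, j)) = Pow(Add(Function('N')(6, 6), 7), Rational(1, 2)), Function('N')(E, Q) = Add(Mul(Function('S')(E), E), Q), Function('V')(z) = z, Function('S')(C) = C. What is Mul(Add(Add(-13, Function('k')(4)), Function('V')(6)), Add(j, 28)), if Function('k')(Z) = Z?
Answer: -72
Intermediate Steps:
Function('N')(E, Q) = Add(Q, Pow(E, 2)) (Function('N')(E, Q) = Add(Mul(E, E), Q) = Add(Pow(E, 2), Q) = Add(Q, Pow(E, 2)))
j = -4 (j = Add(3, Mul(-1, Pow(Add(Add(6, Pow(6, 2)), 7), Rational(1, 2)))) = Add(3, Mul(-1, Pow(Add(Add(6, 36), 7), Rational(1, 2)))) = Add(3, Mul(-1, Pow(Add(42, 7), Rational(1, 2)))) = Add(3, Mul(-1, Pow(49, Rational(1, 2)))) = Add(3, Mul(-1, 7)) = Add(3, -7) = -4)
Mul(Add(Add(-13, Function('k')(4)), Function('V')(6)), Add(j, 28)) = Mul(Add(Add(-13, 4), 6), Add(-4, 28)) = Mul(Add(-9, 6), 24) = Mul(-3, 24) = -72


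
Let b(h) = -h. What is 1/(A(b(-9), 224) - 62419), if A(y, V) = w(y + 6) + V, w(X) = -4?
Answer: -1/62199 ≈ -1.6077e-5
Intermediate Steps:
A(y, V) = -4 + V
1/(A(b(-9), 224) - 62419) = 1/((-4 + 224) - 62419) = 1/(220 - 62419) = 1/(-62199) = -1/62199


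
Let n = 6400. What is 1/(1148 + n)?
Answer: 1/7548 ≈ 0.00013249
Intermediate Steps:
1/(1148 + n) = 1/(1148 + 6400) = 1/7548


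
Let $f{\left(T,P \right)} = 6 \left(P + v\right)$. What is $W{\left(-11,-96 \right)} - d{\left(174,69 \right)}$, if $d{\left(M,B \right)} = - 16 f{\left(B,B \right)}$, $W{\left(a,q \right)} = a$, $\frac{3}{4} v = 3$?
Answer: $6997$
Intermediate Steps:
$v = 4$ ($v = \frac{4}{3} \cdot 3 = 4$)
$f{\left(T,P \right)} = 24 + 6 P$ ($f{\left(T,P \right)} = 6 \left(P + 4\right) = 6 \left(4 + P\right) = 24 + 6 P$)
$d{\left(M,B \right)} = -384 - 96 B$ ($d{\left(M,B \right)} = - 16 \left(24 + 6 B\right) = -384 - 96 B$)
$W{\left(-11,-96 \right)} - d{\left(174,69 \right)} = -11 - \left(-384 - 6624\right) = -11 - -7008 = -11 + 7008 = 6997$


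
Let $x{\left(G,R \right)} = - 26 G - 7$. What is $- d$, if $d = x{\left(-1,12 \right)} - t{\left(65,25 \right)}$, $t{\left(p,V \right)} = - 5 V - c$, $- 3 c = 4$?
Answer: $- \frac{428}{3} \approx -142.67$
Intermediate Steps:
$c = - \frac{4}{3}$ ($c = \left(- \frac{1}{3}\right) 4 = - \frac{4}{3} \approx -1.3333$)
$x{\left(G,R \right)} = -7 - 26 G$
$t{\left(p,V \right)} = \frac{4}{3} - 5 V$ ($t{\left(p,V \right)} = - 5 V - - \frac{4}{3} = - 5 V + \frac{4}{3} = \frac{4}{3} - 5 V$)
$d = \frac{428}{3}$ ($d = \left(-7 - -26\right) - \left(\frac{4}{3} - 125\right) = \left(-7 + 26\right) - \left(\frac{4}{3} - 125\right) = 19 - - \frac{371}{3} = 19 + \frac{371}{3} = \frac{428}{3} \approx 142.67$)
$- d = \left(-1\right) \frac{428}{3} = - \frac{428}{3}$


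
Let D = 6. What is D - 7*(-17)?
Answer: 125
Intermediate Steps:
D - 7*(-17) = 6 - 7*(-17) = 6 + 119 = 125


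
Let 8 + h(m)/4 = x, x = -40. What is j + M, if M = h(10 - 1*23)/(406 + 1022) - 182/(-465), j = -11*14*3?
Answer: -25550552/55335 ≈ -461.74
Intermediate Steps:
h(m) = -192 (h(m) = -32 + 4*(-40) = -32 - 160 = -192)
j = -462 (j = -154*3 = -462)
M = 14218/55335 (M = -192/(406 + 1022) - 182/(-465) = -192/1428 - 182*(-1/465) = -192*1/1428 + 182/465 = -16/119 + 182/465 = 14218/55335 ≈ 0.25694)
j + M = -462 + 14218/55335 = -25550552/55335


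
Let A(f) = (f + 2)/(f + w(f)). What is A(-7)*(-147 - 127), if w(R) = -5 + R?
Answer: -1370/19 ≈ -72.105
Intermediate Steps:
A(f) = (2 + f)/(-5 + 2*f) (A(f) = (f + 2)/(f + (-5 + f)) = (2 + f)/(-5 + 2*f))
A(-7)*(-147 - 127) = ((2 - 7)/(-5 + 2*(-7)))*(-147 - 127) = (-5/(-5 - 14))*(-274) = (-5/(-19))*(-274) = -1/19*(-5)*(-274) = (5/19)*(-274) = -1370/19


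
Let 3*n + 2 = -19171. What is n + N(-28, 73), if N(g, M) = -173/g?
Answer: -178775/28 ≈ -6384.8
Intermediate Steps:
n = -6391 (n = -⅔ + (⅓)*(-19171) = -⅔ - 19171/3 = -6391)
n + N(-28, 73) = -6391 - 173/(-28) = -6391 - 173*(-1/28) = -6391 + 173/28 = -178775/28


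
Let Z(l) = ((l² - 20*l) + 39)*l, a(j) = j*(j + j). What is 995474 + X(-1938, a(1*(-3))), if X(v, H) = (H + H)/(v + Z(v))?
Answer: 610061314762841/612835006 ≈ 9.9547e+5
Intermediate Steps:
a(j) = 2*j² (a(j) = j*(2*j) = 2*j²)
Z(l) = l*(39 + l² - 20*l) (Z(l) = (39 + l² - 20*l)*l = l*(39 + l² - 20*l))
X(v, H) = 2*H/(v + v*(39 + v² - 20*v)) (X(v, H) = (H + H)/(v + v*(39 + v² - 20*v)) = (2*H)/(v + v*(39 + v² - 20*v)) = 2*H/(v + v*(39 + v² - 20*v)))
995474 + X(-1938, a(1*(-3))) = 995474 + 2*(2*(1*(-3))²)/(-1938*(40 + (-1938)² - 20*(-1938))) = 995474 + 2*(2*(-3)²)*(-1/1938)/(40 + 3755844 + 38760) = 995474 + 2*(2*9)*(-1/1938)/3794644 = 995474 + 2*18*(-1/1938)*(1/3794644) = 995474 - 3/612835006 = 610061314762841/612835006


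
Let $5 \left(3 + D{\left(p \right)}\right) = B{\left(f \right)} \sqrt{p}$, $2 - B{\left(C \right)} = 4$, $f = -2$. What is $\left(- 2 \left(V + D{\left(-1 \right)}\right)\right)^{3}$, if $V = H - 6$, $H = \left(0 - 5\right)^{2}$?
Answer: $- \frac{817664}{25} + \frac{307136 i}{125} \approx -32707.0 + 2457.1 i$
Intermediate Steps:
$H = 25$ ($H = \left(-5\right)^{2} = 25$)
$B{\left(C \right)} = -2$ ($B{\left(C \right)} = 2 - 4 = -2$)
$V = 19$ ($V = 25 - 6 = 19$)
$D{\left(p \right)} = -3 - \frac{2 \sqrt{p}}{5}$ ($D{\left(p \right)} = -3 + \frac{\left(-2\right) \sqrt{p}}{5} = -3 - \frac{2 \sqrt{p}}{5}$)
$\left(- 2 \left(V + D{\left(-1 \right)}\right)\right)^{3} = \left(- 2 \left(19 - \left(3 + \frac{2 \sqrt{-1}}{5}\right)\right)\right)^{3} = \left(- 2 \left(19 - \left(3 + \frac{2 i}{5}\right)\right)\right)^{3} = \left(- 2 \left(16 - \frac{2 i}{5}\right)\right)^{3} = \left(-32 + \frac{4 i}{5}\right)^{3}$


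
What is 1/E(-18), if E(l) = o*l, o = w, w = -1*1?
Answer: 1/18 ≈ 0.055556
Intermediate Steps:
w = -1
o = -1
E(l) = -l
1/E(-18) = 1/(-1*(-18)) = 1/18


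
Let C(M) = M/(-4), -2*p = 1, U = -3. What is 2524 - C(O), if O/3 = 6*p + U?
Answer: 5039/2 ≈ 2519.5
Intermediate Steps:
p = -½ (p = -½*1 = -½ ≈ -0.50000)
O = -18 (O = 3*(6*(-½) - 3) = 3*(-3 - 3) = 3*(-6) = -18)
C(M) = -M/4 (C(M) = M*(-¼) = -M/4)
2524 - C(O) = 2524 - (-1)*(-18)/4 = 2524 - 1*9/2 = 2524 - 9/2 = 5039/2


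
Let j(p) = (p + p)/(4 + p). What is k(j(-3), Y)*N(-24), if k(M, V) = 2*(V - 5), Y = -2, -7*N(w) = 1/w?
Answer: -1/12 ≈ -0.083333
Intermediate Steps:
N(w) = -1/(7*w)
j(p) = 2*p/(4 + p) (j(p) = (2*p)/(4 + p) = 2*p/(4 + p))
k(M, V) = -10 + 2*V (k(M, V) = 2*(-5 + V) = -10 + 2*V)
k(j(-3), Y)*N(-24) = (-10 + 2*(-2))*(-⅐/(-24)) = (-10 - 4)*(-⅐*(-1/24)) = -14*1/168 = -1/12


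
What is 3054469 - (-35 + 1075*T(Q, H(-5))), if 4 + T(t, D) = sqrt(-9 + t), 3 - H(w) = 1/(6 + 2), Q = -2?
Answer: 3058804 - 1075*I*sqrt(11) ≈ 3.0588e+6 - 3565.4*I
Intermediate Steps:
H(w) = 23/8 (H(w) = 3 - 1/(6 + 2) = 3 - 1/8 = 23/8)
T(t, D) = -4 + sqrt(-9 + t)
3054469 - (-35 + 1075*T(Q, H(-5))) = 3054469 - (-35 + 1075*(-4 + sqrt(-9 - 2))) = 3054469 - (-35 + 1075*(-4 + sqrt(-11))) = 3054469 - (-35 + 1075*(-4 + I*sqrt(11))) = 3054469 - (-35 + (-4300 + 1075*I*sqrt(11))) = 3054469 - (-4335 + 1075*I*sqrt(11)) = 3054469 + (4335 - 1075*I*sqrt(11)) = 3058804 - 1075*I*sqrt(11)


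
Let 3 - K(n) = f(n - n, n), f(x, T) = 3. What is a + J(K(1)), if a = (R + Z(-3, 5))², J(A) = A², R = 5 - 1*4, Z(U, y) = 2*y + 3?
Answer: 196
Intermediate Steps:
Z(U, y) = 3 + 2*y
R = 1 (R = 5 - 4 = 1)
K(n) = 0 (K(n) = 3 - 1*3 = 3 - 3 = 0)
a = 196 (a = (1 + (3 + 2*5))² = (1 + (3 + 10))² = (1 + 13)² = 14² = 196)
a + J(K(1)) = 196 + 0² = 196 + 0 = 196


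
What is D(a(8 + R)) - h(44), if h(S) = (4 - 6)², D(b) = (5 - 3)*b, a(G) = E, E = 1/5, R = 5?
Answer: -18/5 ≈ -3.6000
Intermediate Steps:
E = ⅕ ≈ 0.20000
a(G) = ⅕
D(b) = 2*b
h(S) = 4 (h(S) = (-2)² = 4)
D(a(8 + R)) - h(44) = 2*(⅕) - 1*4 = ⅖ - 4 = -18/5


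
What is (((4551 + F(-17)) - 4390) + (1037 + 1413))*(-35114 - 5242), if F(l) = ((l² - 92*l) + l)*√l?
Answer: -105369516 - 74093616*I*√17 ≈ -1.0537e+8 - 3.055e+8*I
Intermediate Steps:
F(l) = √l*(l² - 91*l) (F(l) = (l² - 91*l)*√l = √l*(l² - 91*l))
(((4551 + F(-17)) - 4390) + (1037 + 1413))*(-35114 - 5242) = (((4551 + (-17)^(3/2)*(-91 - 17)) - 4390) + (1037 + 1413))*(-35114 - 5242) = (((4551 - 17*I*√17*(-108)) - 4390) + 2450)*(-40356) = (((4551 + 1836*I*√17) - 4390) + 2450)*(-40356) = ((161 + 1836*I*√17) + 2450)*(-40356) = (2611 + 1836*I*√17)*(-40356) = -105369516 - 74093616*I*√17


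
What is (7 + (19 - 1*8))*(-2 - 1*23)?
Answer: -450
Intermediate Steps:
(7 + (19 - 1*8))*(-2 - 1*23) = (7 + (19 - 8))*(-2 - 23) = (7 + 11)*(-25) = 18*(-25) = -450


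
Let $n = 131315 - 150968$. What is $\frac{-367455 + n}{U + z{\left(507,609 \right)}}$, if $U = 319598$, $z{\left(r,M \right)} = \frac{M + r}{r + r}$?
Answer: $- \frac{16355313}{13503062} \approx -1.2112$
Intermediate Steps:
$z{\left(r,M \right)} = \frac{M + r}{2 r}$
$n = -19653$ ($n = 131315 - 150968 = -19653$)
$\frac{-367455 + n}{U + z{\left(507,609 \right)}} = \frac{-367455 - 19653}{319598 + \frac{609 + 507}{2 \cdot 507}} = - \frac{387108}{319598 + \frac{1}{2} \cdot \frac{1}{507} \cdot 1116} = - \frac{387108}{319598 + \frac{186}{169}} = - \frac{387108}{\frac{54012248}{169}} = \left(-387108\right) \frac{169}{54012248} = - \frac{16355313}{13503062}$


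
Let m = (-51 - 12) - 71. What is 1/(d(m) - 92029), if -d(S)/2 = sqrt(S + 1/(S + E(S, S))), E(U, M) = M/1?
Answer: -6165943/567445604260 + I*sqrt(2406171)/567445604260 ≈ -1.0866e-5 + 2.7336e-9*I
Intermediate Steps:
E(U, M) = M (E(U, M) = M*1 = M)
m = -134 (m = -63 - 71 = -134)
d(S) = -2*sqrt(S + 1/(2*S)) (d(S) = -2*sqrt(S + 1/(S + S)) = -2*sqrt(S + 1/(2*S)))
1/(d(m) - 92029) = 1/(-sqrt(2/(-134) + 4*(-134)) - 92029) = 1/(-sqrt(2*(-1/134) - 536) - 92029) = 1/(-sqrt(-1/67 - 536) - 92029) = 1/(-sqrt(-35913/67) - 92029) = 1/(-I*sqrt(2406171)/67 - 92029) = 1/(-92029 - I*sqrt(2406171)/67)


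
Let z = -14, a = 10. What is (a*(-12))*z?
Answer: 1680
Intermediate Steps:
(a*(-12))*z = (10*(-12))*(-14) = -120*(-14) = 1680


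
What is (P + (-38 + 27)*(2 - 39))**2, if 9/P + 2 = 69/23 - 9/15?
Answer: 737881/4 ≈ 1.8447e+5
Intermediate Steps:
P = 45/2 (P = 9/(-2 + (69/23 - 9/15)) = 9/(-2 + (69*(1/23) - 9*1/15)) = 9/(-2 + (3 - 3/5)) = 9/(-2 + 12/5) = 9/(2/5) = 9*(5/2) = 45/2 ≈ 22.500)
(P + (-38 + 27)*(2 - 39))**2 = (45/2 + (-38 + 27)*(2 - 39))**2 = (45/2 - 11*(-37))**2 = (45/2 + 407)**2 = (859/2)**2 = 737881/4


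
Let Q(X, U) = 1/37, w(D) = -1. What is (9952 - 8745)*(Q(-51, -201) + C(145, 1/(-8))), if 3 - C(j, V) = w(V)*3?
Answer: 269161/37 ≈ 7274.6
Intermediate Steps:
C(j, V) = 6 (C(j, V) = 3 - (-1)*3 = 3 - 1*(-3) = 3 + 3 = 6)
Q(X, U) = 1/37
(9952 - 8745)*(Q(-51, -201) + C(145, 1/(-8))) = (9952 - 8745)*(1/37 + 6) = 1207*(223/37) = 269161/37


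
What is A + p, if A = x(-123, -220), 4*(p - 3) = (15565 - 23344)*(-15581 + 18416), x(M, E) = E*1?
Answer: -22054333/4 ≈ -5.5136e+6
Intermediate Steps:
x(M, E) = E
p = -22053453/4 (p = 3 + ((15565 - 23344)*(-15581 + 18416))/4 = 3 + (-7779*2835)/4 = 3 + (1/4)*(-22053465) = 3 - 22053465/4 = -22053453/4 ≈ -5.5134e+6)
A = -220
A + p = -220 - 22053453/4 = -22054333/4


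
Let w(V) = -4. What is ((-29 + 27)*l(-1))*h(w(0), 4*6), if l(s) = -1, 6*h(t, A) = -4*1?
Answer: -4/3 ≈ -1.3333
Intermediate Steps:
h(t, A) = -⅔ (h(t, A) = (-4*1)/6 = (⅙)*(-4) = -⅔)
((-29 + 27)*l(-1))*h(w(0), 4*6) = ((-29 + 27)*(-1))*(-⅔) = -2*(-1)*(-⅔) = 2*(-⅔) = -4/3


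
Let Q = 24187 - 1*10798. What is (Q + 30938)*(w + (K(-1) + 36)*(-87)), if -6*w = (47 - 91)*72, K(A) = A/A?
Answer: -119283957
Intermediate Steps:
K(A) = 1
w = 528 (w = -(47 - 91)*72/6 = -(-22)*72/3 = -⅙*(-3168) = 528)
Q = 13389 (Q = 24187 - 10798 = 13389)
(Q + 30938)*(w + (K(-1) + 36)*(-87)) = (13389 + 30938)*(528 + (1 + 36)*(-87)) = 44327*(528 + 37*(-87)) = 44327*(528 - 3219) = 44327*(-2691) = -119283957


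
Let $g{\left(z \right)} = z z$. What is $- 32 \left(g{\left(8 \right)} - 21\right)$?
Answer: $-1376$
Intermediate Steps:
$g{\left(z \right)} = z^{2}$
$- 32 \left(g{\left(8 \right)} - 21\right) = - 32 \left(8^{2} - 21\right) = - 32 \left(64 - 21\right) = \left(-32\right) 43 = -1376$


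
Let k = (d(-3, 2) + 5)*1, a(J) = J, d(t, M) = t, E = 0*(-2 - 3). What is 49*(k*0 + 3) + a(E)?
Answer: 147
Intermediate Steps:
E = 0 (E = 0*(-5) = 0)
k = 2 (k = (-3 + 5)*1 = 2*1 = 2)
49*(k*0 + 3) + a(E) = 49*(2*0 + 3) + 0 = 49*(0 + 3) + 0 = 49*3 + 0 = 147 + 0 = 147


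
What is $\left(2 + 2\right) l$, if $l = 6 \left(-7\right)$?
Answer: $-168$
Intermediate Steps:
$l = -42$
$\left(2 + 2\right) l = \left(2 + 2\right) \left(-42\right) = 4 \left(-42\right) = -168$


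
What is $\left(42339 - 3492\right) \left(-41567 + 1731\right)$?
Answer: $-1547509092$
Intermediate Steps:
$\left(42339 - 3492\right) \left(-41567 + 1731\right) = 38847 \left(-39836\right) = -1547509092$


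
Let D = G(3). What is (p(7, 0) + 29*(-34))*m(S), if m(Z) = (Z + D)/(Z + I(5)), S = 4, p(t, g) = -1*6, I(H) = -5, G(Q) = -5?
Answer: -992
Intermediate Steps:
D = -5
p(t, g) = -6
m(Z) = 1 (m(Z) = (Z - 5)/(Z - 5) = (-5 + Z)/(-5 + Z) = 1)
(p(7, 0) + 29*(-34))*m(S) = (-6 + 29*(-34))*1 = (-6 - 986)*1 = -992*1 = -992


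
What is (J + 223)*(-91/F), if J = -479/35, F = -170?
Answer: 47619/425 ≈ 112.04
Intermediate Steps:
J = -479/35 (J = -479*1/35 = -479/35 ≈ -13.686)
(J + 223)*(-91/F) = (-479/35 + 223)*(-91/(-170)) = 7326*(-91*(-1/170))/35 = (7326/35)*(91/170) = 47619/425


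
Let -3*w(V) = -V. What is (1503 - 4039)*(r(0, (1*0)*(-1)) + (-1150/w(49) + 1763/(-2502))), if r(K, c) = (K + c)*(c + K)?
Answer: 11054787916/61299 ≈ 1.8034e+5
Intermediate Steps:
w(V) = V/3 (w(V) = -(-1)*V/3 = V/3)
r(K, c) = (K + c)² (r(K, c) = (K + c)*(K + c) = (K + c)²)
(1503 - 4039)*(r(0, (1*0)*(-1)) + (-1150/w(49) + 1763/(-2502))) = (1503 - 4039)*((0 + (1*0)*(-1))² + (-1150/((⅓)*49) + 1763/(-2502))) = -2536*((0 + 0*(-1))² + (-1150/49/3 + 1763*(-1/2502))) = -2536*((0 + 0)² + (-1150*3/49 - 1763/2502)) = -2536*(0² + (-3450/49 - 1763/2502)) = -2536*(0 - 8718287/122598) = -2536*(-8718287/122598) = 11054787916/61299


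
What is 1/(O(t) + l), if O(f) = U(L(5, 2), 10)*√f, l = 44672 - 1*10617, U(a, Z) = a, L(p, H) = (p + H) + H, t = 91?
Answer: 4865/165676522 - 9*√91/1159735654 ≈ 2.9290e-5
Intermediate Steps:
L(p, H) = p + 2*H (L(p, H) = (H + p) + H = p + 2*H)
l = 34055 (l = 44672 - 10617 = 34055)
O(f) = 9*√f (O(f) = (5 + 2*2)*√f = (5 + 4)*√f = 9*√f)
1/(O(t) + l) = 1/(9*√91 + 34055) = 1/(34055 + 9*√91)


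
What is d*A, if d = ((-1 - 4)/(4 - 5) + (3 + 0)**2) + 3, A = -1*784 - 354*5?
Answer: -43418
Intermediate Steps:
A = -2554 (A = -784 - 1*1770 = -784 - 1770 = -2554)
d = 17 (d = (-5/(-1) + 3**2) + 3 = (-5*(-1) + 9) + 3 = (5 + 9) + 3 = 14 + 3 = 17)
d*A = 17*(-2554) = -43418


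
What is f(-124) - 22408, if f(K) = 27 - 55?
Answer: -22436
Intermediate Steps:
f(K) = -28
f(-124) - 22408 = -28 - 22408 = -22436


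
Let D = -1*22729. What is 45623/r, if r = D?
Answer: -45623/22729 ≈ -2.0073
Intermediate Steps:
D = -22729
r = -22729
45623/r = 45623/(-22729) = 45623*(-1/22729) = -45623/22729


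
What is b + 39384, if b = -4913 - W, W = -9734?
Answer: 44205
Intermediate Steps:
b = 4821 (b = -4913 - 1*(-9734) = -4913 + 9734 = 4821)
b + 39384 = 4821 + 39384 = 44205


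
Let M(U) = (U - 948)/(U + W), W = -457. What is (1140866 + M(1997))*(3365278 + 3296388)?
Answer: 532005094633267/70 ≈ 7.6001e+12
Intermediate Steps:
M(U) = (-948 + U)/(-457 + U) (M(U) = (U - 948)/(U - 457) = (-948 + U)/(-457 + U))
(1140866 + M(1997))*(3365278 + 3296388) = (1140866 + (-948 + 1997)/(-457 + 1997))*(3365278 + 3296388) = (1140866 + 1049/1540)*6661666 = (1756934689/1540)*6661666 = 532005094633267/70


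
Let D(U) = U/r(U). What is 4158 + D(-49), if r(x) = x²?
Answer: 203741/49 ≈ 4158.0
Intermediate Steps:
D(U) = 1/U (D(U) = U/(U²) = U/U² = 1/U)
4158 + D(-49) = 4158 + 1/(-49) = 4158 - 1/49 = 203741/49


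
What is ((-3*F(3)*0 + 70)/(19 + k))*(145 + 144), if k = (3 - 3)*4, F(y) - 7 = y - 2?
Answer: 20230/19 ≈ 1064.7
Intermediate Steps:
F(y) = 5 + y (F(y) = 7 + (y - 2) = 7 + (-2 + y) = 5 + y)
k = 0 (k = 0*4 = 0)
((-3*F(3)*0 + 70)/(19 + k))*(145 + 144) = ((-3*(5 + 3)*0 + 70)/(19 + 0))*(145 + 144) = ((-3*8*0 + 70)/19)*289 = ((-24*0 + 70)*(1/19))*289 = ((0 + 70)*(1/19))*289 = (70*(1/19))*289 = (70/19)*289 = 20230/19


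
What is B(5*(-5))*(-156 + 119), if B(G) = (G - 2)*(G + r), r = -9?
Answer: -33966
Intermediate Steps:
B(G) = (-9 + G)*(-2 + G) (B(G) = (G - 2)*(G - 9) = (-2 + G)*(-9 + G) = (-9 + G)*(-2 + G))
B(5*(-5))*(-156 + 119) = (18 + (5*(-5))**2 - 55*(-5))*(-156 + 119) = (18 + (-25)**2 - 11*(-25))*(-37) = (18 + 625 + 275)*(-37) = 918*(-37) = -33966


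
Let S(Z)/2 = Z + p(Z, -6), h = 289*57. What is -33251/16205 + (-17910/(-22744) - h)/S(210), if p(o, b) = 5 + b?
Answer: -3193611521701/77030402680 ≈ -41.459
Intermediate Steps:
h = 16473
S(Z) = -2 + 2*Z (S(Z) = 2*(Z + (5 - 6)) = 2*(Z - 1) = 2*(-1 + Z) = -2 + 2*Z)
-33251/16205 + (-17910/(-22744) - h)/S(210) = -33251/16205 + (-17910/(-22744) - 1*16473)/(-2 + 2*210) = -33251*1/16205 + (-17910*(-1/22744) - 16473)/(-2 + 420) = -33251/16205 + (8955/11372 - 16473)/418 = -33251/16205 - 187322001/11372*1/418 = -33251/16205 - 187322001/4753496 = -3193611521701/77030402680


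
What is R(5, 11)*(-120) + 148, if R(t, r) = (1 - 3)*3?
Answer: 868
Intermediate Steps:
R(t, r) = -6 (R(t, r) = -2*3 = -6)
R(5, 11)*(-120) + 148 = -6*(-120) + 148 = 720 + 148 = 868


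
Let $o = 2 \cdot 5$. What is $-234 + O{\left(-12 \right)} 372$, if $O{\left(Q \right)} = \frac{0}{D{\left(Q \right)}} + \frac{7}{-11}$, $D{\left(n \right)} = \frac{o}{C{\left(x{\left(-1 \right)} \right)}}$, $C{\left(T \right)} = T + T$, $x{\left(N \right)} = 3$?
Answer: $- \frac{5178}{11} \approx -470.73$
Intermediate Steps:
$o = 10$
$C{\left(T \right)} = 2 T$
$D{\left(n \right)} = \frac{5}{3}$ ($D{\left(n \right)} = \frac{10}{2 \cdot 3} = \frac{10}{6} = 10 \cdot \frac{1}{6} = \frac{5}{3}$)
$O{\left(Q \right)} = - \frac{7}{11}$ ($O{\left(Q \right)} = \frac{0}{\frac{5}{3}} + \frac{7}{-11} = 0 \cdot \frac{3}{5} + 7 \left(- \frac{1}{11}\right) = 0 - \frac{7}{11} = - \frac{7}{11}$)
$-234 + O{\left(-12 \right)} 372 = -234 - \frac{2604}{11} = - \frac{5178}{11}$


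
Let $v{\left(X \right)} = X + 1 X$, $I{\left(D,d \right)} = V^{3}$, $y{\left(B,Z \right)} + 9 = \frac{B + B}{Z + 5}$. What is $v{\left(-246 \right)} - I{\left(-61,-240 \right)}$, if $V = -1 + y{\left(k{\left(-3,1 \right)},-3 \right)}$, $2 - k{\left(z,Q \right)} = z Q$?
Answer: $-367$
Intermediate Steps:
$k{\left(z,Q \right)} = 2 - Q z$ ($k{\left(z,Q \right)} = 2 - z Q = 2 - Q z$)
$y{\left(B,Z \right)} = -9 + \frac{2 B}{5 + Z}$ ($y{\left(B,Z \right)} = -9 + \frac{B + B}{Z + 5} = -9 + \frac{2 B}{5 + Z}$)
$V = -5$ ($V = -1 + \frac{-45 - -27 + 2 \left(2 - 1 \left(-3\right)\right)}{5 - 3} = -1 + \frac{-45 + 27 + 2 \left(2 + 3\right)}{2} = -1 + \frac{-45 + 27 + 2 \cdot 5}{2} = -1 + \frac{-45 + 27 + 10}{2} = -1 + \frac{1}{2} \left(-8\right) = -1 - 4 = -5$)
$I{\left(D,d \right)} = -125$ ($I{\left(D,d \right)} = \left(-5\right)^{3} = -125$)
$v{\left(X \right)} = 2 X$ ($v{\left(X \right)} = X + X = 2 X$)
$v{\left(-246 \right)} - I{\left(-61,-240 \right)} = 2 \left(-246\right) - -125 = -492 + 125 = -367$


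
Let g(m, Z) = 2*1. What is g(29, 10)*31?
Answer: 62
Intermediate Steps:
g(m, Z) = 2
g(29, 10)*31 = 2*31 = 62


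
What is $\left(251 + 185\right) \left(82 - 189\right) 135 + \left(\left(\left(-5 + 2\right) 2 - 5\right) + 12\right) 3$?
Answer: $-6298017$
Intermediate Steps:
$\left(251 + 185\right) \left(82 - 189\right) 135 + \left(\left(\left(-5 + 2\right) 2 - 5\right) + 12\right) 3 = 436 \left(-107\right) 135 + \left(\left(\left(-3\right) 2 - 5\right) + 12\right) 3 = \left(-46652\right) 135 + \left(\left(-6 - 5\right) + 12\right) 3 = -6298020 + \left(-11 + 12\right) 3 = -6298020 + 1 \cdot 3 = -6298020 + 3 = -6298017$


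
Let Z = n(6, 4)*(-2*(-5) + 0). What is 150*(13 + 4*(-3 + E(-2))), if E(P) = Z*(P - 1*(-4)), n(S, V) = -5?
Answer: -59850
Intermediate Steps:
Z = -50 (Z = -5*(-2*(-5) + 0) = -5*(10 + 0) = -5*10 = -50)
E(P) = -200 - 50*P (E(P) = -50*(P - 1*(-4)) = -50*(P + 4) = -50*(4 + P) = -200 - 50*P)
150*(13 + 4*(-3 + E(-2))) = 150*(13 + 4*(-3 + (-200 - 50*(-2)))) = 150*(13 + 4*(-3 + (-200 + 100))) = 150*(13 + 4*(-3 - 100)) = 150*(13 + 4*(-103)) = 150*(13 - 412) = 150*(-399) = -59850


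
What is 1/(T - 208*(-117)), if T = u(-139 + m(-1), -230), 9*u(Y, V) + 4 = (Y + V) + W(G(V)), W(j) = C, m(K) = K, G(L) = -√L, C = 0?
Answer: 9/218650 ≈ 4.1162e-5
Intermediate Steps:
W(j) = 0
u(Y, V) = -4/9 + V/9 + Y/9 (u(Y, V) = -4/9 + ((Y + V) + 0)/9 = -4/9 + ((V + Y) + 0)/9 = -4/9 + (V + Y)/9 = -4/9 + (V/9 + Y/9) = -4/9 + V/9 + Y/9)
T = -374/9 (T = -4/9 + (⅑)*(-230) + (-139 - 1)/9 = -4/9 - 230/9 + (⅑)*(-140) = -4/9 - 230/9 - 140/9 = -374/9 ≈ -41.556)
1/(T - 208*(-117)) = 1/(-374/9 - 208*(-117)) = 1/(-374/9 + 24336) = 1/(218650/9) = 9/218650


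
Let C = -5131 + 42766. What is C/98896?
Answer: 37635/98896 ≈ 0.38055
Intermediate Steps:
C = 37635
C/98896 = 37635/98896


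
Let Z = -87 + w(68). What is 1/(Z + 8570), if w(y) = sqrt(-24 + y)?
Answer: 8483/71961245 - 2*sqrt(11)/71961245 ≈ 0.00011779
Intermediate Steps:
Z = -87 + 2*sqrt(11) (Z = -87 + sqrt(-24 + 68) = -87 + sqrt(44) = -87 + 2*sqrt(11) ≈ -80.367)
1/(Z + 8570) = 1/((-87 + 2*sqrt(11)) + 8570) = 1/(8483 + 2*sqrt(11))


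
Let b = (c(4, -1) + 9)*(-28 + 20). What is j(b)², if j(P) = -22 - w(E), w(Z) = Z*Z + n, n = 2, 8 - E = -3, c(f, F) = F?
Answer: 21025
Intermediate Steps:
E = 11 (E = 8 - 1*(-3) = 8 + 3 = 11)
b = -64 (b = (-1 + 9)*(-28 + 20) = 8*(-8) = -64)
w(Z) = 2 + Z² (w(Z) = Z*Z + 2 = Z² + 2 = 2 + Z²)
j(P) = -145 (j(P) = -22 - (2 + 11²) = -22 - (2 + 121) = -22 - 1*123 = -22 - 123 = -145)
j(b)² = (-145)² = 21025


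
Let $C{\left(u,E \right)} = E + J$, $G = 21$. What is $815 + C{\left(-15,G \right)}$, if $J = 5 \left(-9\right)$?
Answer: $791$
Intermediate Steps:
$J = -45$
$C{\left(u,E \right)} = -45 + E$ ($C{\left(u,E \right)} = E - 45 = -45 + E$)
$815 + C{\left(-15,G \right)} = 815 + \left(-45 + 21\right) = 815 - 24 = 791$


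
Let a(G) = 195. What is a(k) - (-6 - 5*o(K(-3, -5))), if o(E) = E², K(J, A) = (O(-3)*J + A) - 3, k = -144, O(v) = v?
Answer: 206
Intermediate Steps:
K(J, A) = -3 + A - 3*J (K(J, A) = (-3*J + A) - 3 = (A - 3*J) - 3 = -3 + A - 3*J)
a(k) - (-6 - 5*o(K(-3, -5))) = 195 - (-6 - 5*(-3 - 5 - 3*(-3))²) = 195 - (-6 - 5*(-3 - 5 + 9)²) = 195 - (-6 - 5*1²) = 195 - (-6 - 5*1) = 195 - (-6 - 5) = 195 - 1*(-11) = 195 + 11 = 206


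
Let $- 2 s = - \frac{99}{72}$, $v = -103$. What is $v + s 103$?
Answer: $- \frac{515}{16} \approx -32.188$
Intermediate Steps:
$s = \frac{11}{16}$ ($s = - \frac{\left(-99\right) \frac{1}{72}}{2} = \left(- \frac{1}{2}\right) \left(- \frac{11}{8}\right) = \frac{11}{16} \approx 0.6875$)
$v + s 103 = -103 + \frac{11}{16} \cdot 103 = -103 + \frac{1133}{16} = - \frac{515}{16}$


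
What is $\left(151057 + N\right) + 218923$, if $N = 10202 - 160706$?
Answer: $219476$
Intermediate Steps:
$N = -150504$ ($N = 10202 - 160706 = -150504$)
$\left(151057 + N\right) + 218923 = \left(151057 - 150504\right) + 218923 = 553 + 218923 = 219476$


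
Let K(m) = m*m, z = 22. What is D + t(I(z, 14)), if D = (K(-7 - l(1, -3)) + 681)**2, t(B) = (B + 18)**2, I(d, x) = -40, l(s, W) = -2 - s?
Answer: 486293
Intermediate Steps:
t(B) = (18 + B)**2
K(m) = m**2
D = 485809 (D = ((-7 - (-2 - 1*1))**2 + 681)**2 = ((-7 - (-2 - 1))**2 + 681)**2 = ((-7 - 1*(-3))**2 + 681)**2 = ((-7 + 3)**2 + 681)**2 = ((-4)**2 + 681)**2 = (16 + 681)**2 = 697**2 = 485809)
D + t(I(z, 14)) = 485809 + (18 - 40)**2 = 485809 + (-22)**2 = 485809 + 484 = 486293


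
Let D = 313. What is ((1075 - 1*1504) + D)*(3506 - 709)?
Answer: -324452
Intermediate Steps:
((1075 - 1*1504) + D)*(3506 - 709) = ((1075 - 1*1504) + 313)*(3506 - 709) = ((1075 - 1504) + 313)*2797 = (-429 + 313)*2797 = -116*2797 = -324452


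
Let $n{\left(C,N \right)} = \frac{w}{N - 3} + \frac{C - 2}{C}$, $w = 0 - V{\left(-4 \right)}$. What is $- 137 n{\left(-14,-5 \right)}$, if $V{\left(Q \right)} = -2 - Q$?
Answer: $- \frac{5343}{28} \approx -190.82$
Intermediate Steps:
$w = -2$ ($w = 0 - \left(-2 - -4\right) = 0 - \left(-2 + 4\right) = 0 - 2 = -2$)
$n{\left(C,N \right)} = - \frac{2}{-3 + N} + \frac{-2 + C}{C}$ ($n{\left(C,N \right)} = - \frac{2}{N - 3} + \frac{C - 2}{C} = - \frac{2}{-3 + N} + \frac{-2 + C}{C}$)
$- 137 n{\left(-14,-5 \right)} = - 137 \frac{6 - -70 - -10 - -70}{\left(-14\right) \left(-3 - 5\right)} = - 137 \left(- \frac{6 + 70 + 10 + 70}{14 \left(-8\right)}\right) = - 137 \left(\left(- \frac{1}{14}\right) \left(- \frac{1}{8}\right) 156\right) = \left(-137\right) \frac{39}{28} = - \frac{5343}{28}$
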